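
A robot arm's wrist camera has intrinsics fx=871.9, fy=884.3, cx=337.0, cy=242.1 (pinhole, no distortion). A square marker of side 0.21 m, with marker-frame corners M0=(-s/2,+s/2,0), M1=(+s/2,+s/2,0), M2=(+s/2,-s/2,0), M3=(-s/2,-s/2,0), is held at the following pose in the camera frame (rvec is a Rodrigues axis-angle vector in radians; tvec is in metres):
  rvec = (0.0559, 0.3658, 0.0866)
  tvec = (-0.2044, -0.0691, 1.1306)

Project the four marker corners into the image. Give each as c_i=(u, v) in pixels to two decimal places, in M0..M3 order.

c0=(107.09, 261.22) c1=(246.27, 278.48) c2=(257.58, 108.87) c3=(115.92, 102.28)

Intrinsics K: fx=871.9, fy=884.3, cx=337.0, cy=242.1
Marker side s = 0.21 m; corners in marker frame (Z=0):
  M0 = (-0.1050, +0.1050, 0)
  M1 = (+0.1050, +0.1050, 0)
  M2 = (+0.1050, -0.1050, 0)
  M3 = (-0.1050, -0.1050, 0)
rvec = (0.0559, 0.3658, 0.0866), |rvec| = θ = 0.38004 rad = 21.775°
Rodrigues: sinθ=0.37096, 1−cosθ=0.07135; R = I + sinθ·[k]× + (1−cosθ)·[k]×²:
    [+0.93019 -0.07443 +0.35945]
    [+0.09463 +0.99475 -0.03891]
    [-0.35467 +0.07021 +0.93235]
t = (-0.2044, -0.0691, 1.1306) m
M0: Pc = R·M0+t = (-0.30989, +0.02541, +1.17521); u = 871.9·(-0.30989)/1.17521 + 337.0 = 107.0936, v = 884.3·(+0.02541)/1.17521 + 242.1 = 261.2219
M1: Pc = R·M1+t = (-0.11454, +0.04529, +1.10073); u = 871.9·(-0.11454)/1.10073 + 337.0 = 246.2680, v = 884.3·(+0.04529)/1.10073 + 242.1 = 278.4810
M2: Pc = R·M2+t = (-0.09891, -0.16361, +1.08599); u = 871.9·(-0.09891)/1.08599 + 337.0 = 257.5849, v = 884.3·(-0.16361)/1.08599 + 242.1 = 108.8733
M3: Pc = R·M3+t = (-0.29426, -0.18349, +1.16047); u = 871.9·(-0.29426)/1.16047 + 337.0 = 115.9158, v = 884.3·(-0.18349)/1.16047 + 242.1 = 102.2805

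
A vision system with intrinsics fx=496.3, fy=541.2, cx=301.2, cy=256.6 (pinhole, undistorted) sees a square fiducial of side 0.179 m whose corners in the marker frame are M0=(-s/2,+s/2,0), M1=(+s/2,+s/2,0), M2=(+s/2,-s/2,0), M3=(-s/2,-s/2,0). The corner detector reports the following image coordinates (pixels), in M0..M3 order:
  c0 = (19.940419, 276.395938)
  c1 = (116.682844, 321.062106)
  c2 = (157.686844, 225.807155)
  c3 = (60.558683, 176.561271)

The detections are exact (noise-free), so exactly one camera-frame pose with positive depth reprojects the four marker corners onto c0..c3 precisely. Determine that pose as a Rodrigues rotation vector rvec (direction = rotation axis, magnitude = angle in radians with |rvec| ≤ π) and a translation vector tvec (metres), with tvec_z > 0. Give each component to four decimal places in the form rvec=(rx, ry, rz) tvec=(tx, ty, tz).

Intrinsics K: fx=496.3, fy=541.2, cx=301.2, cy=256.6
Marker side s = 0.179 m; corners in marker frame (Z=0):
  M0 = (-0.0895, +0.0895, 0)
  M1 = (+0.0895, +0.0895, 0)
  M2 = (+0.0895, -0.0895, 0)
  M3 = (-0.0895, -0.0895, 0)
Detected image corners:
  c0 = (19.940419, 276.395938) px
  c1 = (116.682844, 321.062106) px
  c2 = (157.686844, 225.807155) px
  c3 = (60.558683, 176.561271) px
Planar DLT: solve 8×8 A·h = b for H (H[2,2]=1):
  H  [+560.08624 -218.22950 +89.42319]
  H  [+314.48679 +572.27467 +250.87768]
  H  [+0.20919 +0.11030 +1.00000]
B = K⁻¹H; ‖b₁‖=1.130987, ‖b₂‖=1.130987; λ = 2/(‖b₁‖+‖b₂‖) = 0.884183, sign → tz>0 ⇒ λ=+0.884183
r₁ = λ·B[:,0] = (+0.88557,+0.42609,+0.18496); r₂ = λ·B[:,1] = (-0.44798,+0.88871,+0.09753)
r₃ = r₁×r₂ = (-0.12282,-0.16923,+0.97789); SVD([r₁ r₂ r₃]) → R = UVᵀ:
  R  [+0.88557 -0.44798 -0.12282]
  R  [+0.42609 +0.88871 -0.16923]
  R  [+0.18496 +0.09753 +0.97789]
t = (-0.37729, -0.00935, +0.88418) m
tr R = 2.752173; θ = arccos((tr R − 1)/2) = 0.503112 rad = 28.826°
axis k = ((R−Rᵀ)₃₂, (R−Rᵀ)₁₃, (R−Rᵀ)₂₁) / (2 sinθ) = (+0.276630, -0.319179, +0.906422)
rvec = θ·k = (+0.139176, -0.160583, +0.456032)

rvec=(0.1392, -0.1606, 0.4560) tvec=(-0.3773, -0.0093, 0.8842)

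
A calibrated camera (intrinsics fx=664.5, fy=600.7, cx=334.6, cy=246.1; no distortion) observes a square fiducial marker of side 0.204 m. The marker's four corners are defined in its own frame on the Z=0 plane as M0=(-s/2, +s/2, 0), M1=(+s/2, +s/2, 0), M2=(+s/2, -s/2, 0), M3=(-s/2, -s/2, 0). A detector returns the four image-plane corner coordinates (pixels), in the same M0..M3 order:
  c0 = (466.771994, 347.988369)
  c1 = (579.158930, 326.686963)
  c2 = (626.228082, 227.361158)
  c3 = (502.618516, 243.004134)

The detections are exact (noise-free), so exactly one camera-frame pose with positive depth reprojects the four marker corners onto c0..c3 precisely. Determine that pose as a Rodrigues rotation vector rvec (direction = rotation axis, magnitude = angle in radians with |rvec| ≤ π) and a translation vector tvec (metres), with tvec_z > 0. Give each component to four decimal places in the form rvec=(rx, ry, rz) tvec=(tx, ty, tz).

rvec=(0.6151, -0.3916, -0.0041) tvec=(0.2967, 0.0671, 0.9384)

Intrinsics K: fx=664.5, fy=600.7, cx=334.6, cy=246.1
Marker side s = 0.204 m; corners in marker frame (Z=0):
  M0 = (-0.1020, +0.1020, 0)
  M1 = (+0.1020, +0.1020, 0)
  M2 = (+0.1020, -0.1020, 0)
  M3 = (-0.1020, -0.1020, 0)
Detected image corners:
  c0 = (466.771994, 347.988369) px
  c1 = (579.158930, 326.686963) px
  c2 = (626.228082, 227.361158) px
  c3 = (502.618516, 243.004134) px
Planar DLT: solve 8×8 A·h = b for H (H[2,2]=1):
  H  [+783.32580 +121.77165 +544.71297]
  H  [+17.37093 +671.89729 +289.02666]
  H  [+0.37997 +0.59972 +1.00000]
B = K⁻¹H; ‖b₁‖=1.065637, ‖b₂‖=1.065637; λ = 2/(‖b₁‖+‖b₂‖) = 0.938406, sign → tz>0 ⇒ λ=+0.938406
r₁ = λ·B[:,0] = (+0.92667,-0.11894,+0.35656); r₂ = λ·B[:,1] = (-0.11141,+0.81907,+0.56278)
r₃ = r₁×r₂ = (-0.35899,-0.56123,+0.74575); SVD([r₁ r₂ r₃]) → R = UVᵀ:
  R  [+0.92667 -0.11141 -0.35899]
  R  [-0.11894 +0.81907 -0.56123]
  R  [+0.35656 +0.56278 +0.74575]
t = (+0.29672, +0.06706, +0.93841) m
tr R = 2.491486; θ = arccos((tr R − 1)/2) = 0.729147 rad = 41.777°
axis k = ((R−Rᵀ)₃₂, (R−Rᵀ)₁₃, (R−Rᵀ)₂₁) / (2 sinθ) = (+0.843556, -0.537011, -0.005651)
rvec = θ·k = (+0.615077, -0.391560, -0.004120)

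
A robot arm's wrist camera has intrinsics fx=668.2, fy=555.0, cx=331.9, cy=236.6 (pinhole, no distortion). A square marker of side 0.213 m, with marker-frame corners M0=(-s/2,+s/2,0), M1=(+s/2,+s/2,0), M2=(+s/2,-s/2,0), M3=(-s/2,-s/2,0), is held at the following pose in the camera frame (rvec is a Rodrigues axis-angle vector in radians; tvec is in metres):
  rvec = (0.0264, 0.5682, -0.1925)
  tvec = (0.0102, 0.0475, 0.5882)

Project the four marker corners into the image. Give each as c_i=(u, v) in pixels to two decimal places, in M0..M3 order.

Intrinsics K: fx=668.2, fy=555.0, cx=331.9, cy=236.6
Marker side s = 0.213 m; corners in marker frame (Z=0):
  M0 = (-0.1065, +0.1065, 0)
  M1 = (+0.1065, +0.1065, 0)
  M2 = (+0.1065, -0.1065, 0)
  M3 = (-0.1065, -0.1065, 0)
rvec = (0.0264, 0.5682, -0.1925), |rvec| = θ = 0.60050 rad = 34.406°
Rodrigues: sinθ=0.56506, 1−cosθ=0.17495; R = I + sinθ·[k]× + (1−cosθ)·[k]×²:
    [+0.82539 +0.18841 +0.53220]
    [-0.17386 +0.98168 -0.07791]
    [-0.53713 -0.02822 +0.84303]
t = (0.0102, 0.0475, 0.5882) m
M0: Pc = R·M0+t = (-0.05764, +0.17057, +0.64240); u = 668.2·(-0.05764)/0.64240 + 331.9 = 271.9472, v = 555.0·(+0.17057)/0.64240 + 236.6 = 383.9600
M1: Pc = R·M1+t = (+0.11817, +0.13353, +0.52799); u = 668.2·(+0.11817)/0.52799 + 331.9 = 481.4507, v = 555.0·(+0.13353)/0.52799 + 236.6 = 376.9643
M2: Pc = R·M2+t = (+0.07804, -0.07557, +0.53400); u = 668.2·(+0.07804)/0.53400 + 331.9 = 429.5492, v = 555.0·(-0.07557)/0.53400 + 236.6 = 158.0632
M3: Pc = R·M3+t = (-0.09777, -0.03853, +0.64841); u = 668.2·(-0.09777)/0.64841 + 331.9 = 231.1458, v = 555.0·(-0.03853)/0.64841 + 236.6 = 203.6178

c0=(271.95, 383.96) c1=(481.45, 376.96) c2=(429.55, 158.06) c3=(231.15, 203.62)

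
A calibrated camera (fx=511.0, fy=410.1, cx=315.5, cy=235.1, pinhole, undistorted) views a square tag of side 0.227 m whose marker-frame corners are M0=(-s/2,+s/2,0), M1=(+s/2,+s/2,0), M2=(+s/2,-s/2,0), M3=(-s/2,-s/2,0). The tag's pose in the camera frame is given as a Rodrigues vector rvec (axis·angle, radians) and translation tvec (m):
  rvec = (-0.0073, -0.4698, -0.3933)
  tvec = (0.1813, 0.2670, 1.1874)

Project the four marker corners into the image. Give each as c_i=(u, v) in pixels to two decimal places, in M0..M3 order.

Intrinsics K: fx=511.0, fy=410.1, cx=315.5, cy=235.1
Marker side s = 0.227 m; corners in marker frame (Z=0):
  M0 = (-0.1135, +0.1135, 0)
  M1 = (+0.1135, +0.1135, 0)
  M2 = (+0.1135, -0.1135, 0)
  M3 = (-0.1135, -0.1135, 0)
rvec = (-0.0073, -0.4698, -0.3933), |rvec| = θ = 0.61274 rad = 35.107°
Rodrigues: sinθ=0.57511, 1−cosθ=0.18192; R = I + sinθ·[k]× + (1−cosθ)·[k]×²:
    [+0.81810 +0.37081 -0.43956]
    [-0.36749 +0.92502 +0.09638]
    [+0.44234 +0.08268 +0.89303]
t = (0.1813, 0.2670, 1.1874) m
M0: Pc = R·M0+t = (+0.13053, +0.41370, +1.14658); u = 511.0·(+0.13053)/1.14658 + 315.5 = 373.6748, v = 410.1·(+0.41370)/1.14658 + 235.1 = 383.0691
M1: Pc = R·M1+t = (+0.31624, +0.33028, +1.24699); u = 511.0·(+0.31624)/1.24699 + 315.5 = 445.0915, v = 410.1·(+0.33028)/1.24699 + 235.1 = 343.7200
M2: Pc = R·M2+t = (+0.23207, +0.12030, +1.22822); u = 511.0·(+0.23207)/1.22822 + 315.5 = 412.0515, v = 410.1·(+0.12030)/1.22822 + 235.1 = 275.2680
M3: Pc = R·M3+t = (+0.04636, +0.20372, +1.12781); u = 511.0·(+0.04636)/1.12781 + 315.5 = 336.5047, v = 410.1·(+0.20372)/1.12781 + 235.1 = 309.1776

c0=(373.67, 383.07) c1=(445.09, 343.72) c2=(412.05, 275.27) c3=(336.50, 309.18)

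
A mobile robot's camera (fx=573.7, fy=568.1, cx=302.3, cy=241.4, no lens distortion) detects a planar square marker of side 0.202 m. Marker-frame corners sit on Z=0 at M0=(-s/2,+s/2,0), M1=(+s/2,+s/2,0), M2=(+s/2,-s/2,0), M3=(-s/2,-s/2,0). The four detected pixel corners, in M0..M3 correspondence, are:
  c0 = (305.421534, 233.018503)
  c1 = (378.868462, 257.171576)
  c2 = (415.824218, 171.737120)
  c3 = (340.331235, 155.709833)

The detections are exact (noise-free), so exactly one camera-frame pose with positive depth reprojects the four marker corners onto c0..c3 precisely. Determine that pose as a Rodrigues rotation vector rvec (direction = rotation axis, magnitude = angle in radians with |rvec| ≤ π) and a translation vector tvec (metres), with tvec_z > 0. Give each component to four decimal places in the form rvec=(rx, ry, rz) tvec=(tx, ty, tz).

rvec=(-0.2466, 0.6132, 0.3672) tvec=(0.1245, -0.0847, 1.2711)

Intrinsics K: fx=573.7, fy=568.1, cx=302.3, cy=241.4
Marker side s = 0.202 m; corners in marker frame (Z=0):
  M0 = (-0.1010, +0.1010, 0)
  M1 = (+0.1010, +0.1010, 0)
  M2 = (+0.1010, -0.1010, 0)
  M3 = (-0.1010, -0.1010, 0)
Detected image corners:
  c0 = (305.421534, 233.018503) px
  c1 = (378.868462, 257.171576) px
  c2 = (415.824218, 171.737120) px
  c3 = (340.331235, 155.709833) px
Planar DLT: solve 8×8 A·h = b for H (H[2,2]=1):
  H  [+198.83086 -210.63208 +358.50350]
  H  [+2.84210 +383.14596 +203.55422]
  H  [-0.47174 -0.09161 +1.00000]
B = K⁻¹H; ‖b₁‖=0.786738, ‖b₂‖=0.786738; λ = 2/(‖b₁‖+‖b₂‖) = 1.271071, sign → tz>0 ⇒ λ=+1.271071
r₁ = λ·B[:,0] = (+0.75648,+0.26115,-0.59962); r₂ = λ·B[:,1] = (-0.40531,+0.90673,-0.11644)
r₃ = r₁×r₂ = (+0.51328,+0.33112,+0.79177); SVD([r₁ r₂ r₃]) → R = UVᵀ:
  R  [+0.75648 -0.40531 +0.51328]
  R  [+0.26115 +0.90673 +0.33112]
  R  [-0.59962 -0.11644 +0.79177]
t = (+0.12452, -0.08468, +1.27107) m
tr R = 2.454983; θ = arccos((tr R − 1)/2) = 0.756138 rad = 43.324°
axis k = ((R−Rᵀ)₃₂, (R−Rᵀ)₁₃, (R−Rᵀ)₂₁) / (2 sinθ) = (-0.326151, +0.811012, +0.485679)
rvec = θ·k = (-0.246615, +0.613237, +0.367241)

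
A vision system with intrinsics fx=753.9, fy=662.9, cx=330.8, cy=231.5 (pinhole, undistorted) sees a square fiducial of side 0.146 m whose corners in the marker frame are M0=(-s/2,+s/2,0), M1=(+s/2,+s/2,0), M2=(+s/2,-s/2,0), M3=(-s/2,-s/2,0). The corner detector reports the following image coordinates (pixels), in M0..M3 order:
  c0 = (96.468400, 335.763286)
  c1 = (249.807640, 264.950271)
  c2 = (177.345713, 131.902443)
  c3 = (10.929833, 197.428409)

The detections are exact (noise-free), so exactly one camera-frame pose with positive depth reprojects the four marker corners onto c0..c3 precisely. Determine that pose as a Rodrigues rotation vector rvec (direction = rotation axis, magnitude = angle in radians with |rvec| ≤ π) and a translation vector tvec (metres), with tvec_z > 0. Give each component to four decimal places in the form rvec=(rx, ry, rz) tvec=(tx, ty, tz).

Intrinsics K: fx=753.9, fy=662.9, cx=330.8, cy=231.5
Marker side s = 0.146 m; corners in marker frame (Z=0):
  M0 = (-0.0730, +0.0730, 0)
  M1 = (+0.0730, +0.0730, 0)
  M2 = (+0.0730, -0.0730, 0)
  M3 = (-0.0730, -0.0730, 0)
Detected image corners:
  c0 = (96.468400, 335.763286) px
  c1 = (249.807640, 264.950271) px
  c2 = (177.345713, 131.902443) px
  c3 = (10.929833, 197.428409) px
Planar DLT: solve 8×8 A·h = b for H (H[2,2]=1):
  H  [+1152.63351 +585.52049 +137.19079]
  H  [-365.23196 +1008.60034 +233.11768]
  H  [+0.43927 +0.34316 +1.00000]
B = K⁻¹H; ‖b₁‖=1.573017, ‖b₂‖=1.573017; λ = 2/(‖b₁‖+‖b₂‖) = 0.635721, sign → tz>0 ⇒ λ=+0.635721
r₁ = λ·B[:,0] = (+0.84942,-0.44778,+0.27926); r₂ = λ·B[:,1] = (+0.39801,+0.89106,+0.21815)
r₃ = r₁×r₂ = (-0.34652,-0.07416,+0.93511); SVD([r₁ r₂ r₃]) → R = UVᵀ:
  R  [+0.84942 +0.39801 -0.34652]
  R  [-0.44778 +0.89106 -0.07416]
  R  [+0.27926 +0.21815 +0.93511]
t = (-0.16326, +0.00155, +0.63572) m
tr R = 2.675588; θ = arccos((tr R − 1)/2) = 0.577566 rad = 33.092°
axis k = ((R−Rᵀ)₃₂, (R−Rᵀ)₁₃, (R−Rᵀ)₂₁) / (2 sinθ) = (+0.267688, -0.573067, -0.774556)
rvec = θ·k = (+0.154608, -0.330984, -0.447357)

rvec=(0.1546, -0.3310, -0.4474) tvec=(-0.1633, 0.0016, 0.6357)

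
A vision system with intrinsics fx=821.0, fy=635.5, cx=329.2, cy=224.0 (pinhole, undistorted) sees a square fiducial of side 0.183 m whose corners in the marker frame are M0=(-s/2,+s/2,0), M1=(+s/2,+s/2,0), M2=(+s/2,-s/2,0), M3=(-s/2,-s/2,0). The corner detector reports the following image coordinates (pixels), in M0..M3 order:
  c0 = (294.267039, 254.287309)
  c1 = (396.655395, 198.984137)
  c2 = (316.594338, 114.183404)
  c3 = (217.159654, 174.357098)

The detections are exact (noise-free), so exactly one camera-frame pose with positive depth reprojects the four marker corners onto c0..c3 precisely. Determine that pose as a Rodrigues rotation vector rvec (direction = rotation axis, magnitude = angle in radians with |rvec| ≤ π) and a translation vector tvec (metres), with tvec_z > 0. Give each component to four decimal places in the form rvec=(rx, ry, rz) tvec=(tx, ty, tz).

Intrinsics K: fx=821.0, fy=635.5, cx=329.2, cy=224.0
Marker side s = 0.183 m; corners in marker frame (Z=0):
  M0 = (-0.0915, +0.0915, 0)
  M1 = (+0.0915, +0.0915, 0)
  M2 = (+0.0915, -0.0915, 0)
  M3 = (-0.0915, -0.0915, 0)
Detected image corners:
  c0 = (294.267039, 254.287309) px
  c1 = (396.655395, 198.984137) px
  c2 = (316.594338, 114.183404) px
  c3 = (217.159654, 174.357098) px
Planar DLT: solve 8×8 A·h = b for H (H[2,2]=1):
  H  [+465.27003 +447.37381 +305.08250]
  H  [-367.65319 +460.74145 +186.42022]
  H  [-0.28155 +0.05931 +1.00000]
B = K⁻¹H; ‖b₁‖=0.877981, ‖b₂‖=0.877981; λ = 2/(‖b₁‖+‖b₂‖) = 1.138976, sign → tz>0 ⇒ λ=+1.138976
r₁ = λ·B[:,0] = (+0.77406,-0.54589,-0.32068); r₂ = λ·B[:,1] = (+0.59356,+0.80195,+0.06756)
r₃ = r₁×r₂ = (+0.22029,-0.24263,+0.94477); SVD([r₁ r₂ r₃]) → R = UVᵀ:
  R  [+0.77406 +0.59356 +0.22029]
  R  [-0.54589 +0.80195 -0.24263]
  R  [-0.32068 +0.06756 +0.94477]
t = (-0.03346, -0.06735, +1.13898) m
tr R = 2.520784; θ = arccos((tr R − 1)/2) = 0.706880 rad = 40.501°
axis k = ((R−Rᵀ)₃₂, (R−Rᵀ)₁₃, (R−Rᵀ)₂₁) / (2 sinθ) = (+0.238805, +0.416478, -0.877222)
rvec = θ·k = (+0.168806, +0.294400, -0.620091)

rvec=(0.1688, 0.2944, -0.6201) tvec=(-0.0335, -0.0674, 1.1390)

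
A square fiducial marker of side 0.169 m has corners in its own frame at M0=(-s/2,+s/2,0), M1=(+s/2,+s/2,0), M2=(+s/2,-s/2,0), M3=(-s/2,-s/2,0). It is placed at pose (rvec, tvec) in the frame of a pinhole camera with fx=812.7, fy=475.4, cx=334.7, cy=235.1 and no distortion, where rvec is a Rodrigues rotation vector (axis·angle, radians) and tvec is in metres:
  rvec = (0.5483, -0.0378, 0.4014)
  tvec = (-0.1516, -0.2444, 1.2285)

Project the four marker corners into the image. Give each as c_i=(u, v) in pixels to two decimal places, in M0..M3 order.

c0=(165.75, 156.10) c1=(267.59, 180.19) c2=(306.55, 124.16) c3=(198.17, 97.20)

Intrinsics K: fx=812.7, fy=475.4, cx=334.7, cy=235.1
Marker side s = 0.169 m; corners in marker frame (Z=0):
  M0 = (-0.0845, +0.0845, 0)
  M1 = (+0.0845, +0.0845, 0)
  M2 = (+0.0845, -0.0845, 0)
  M3 = (-0.0845, -0.0845, 0)
rvec = (0.5483, -0.0378, 0.4014), |rvec| = θ = 0.68058 rad = 38.994°
Rodrigues: sinθ=0.62924, 1−cosθ=0.22279; R = I + sinθ·[k]× + (1−cosθ)·[k]×²:
    [+0.92181 -0.38109 +0.07091]
    [+0.36115 +0.77790 -0.51424]
    [+0.14081 +0.49964 +0.85471]
t = (-0.1516, -0.2444, 1.2285) m
M0: Pc = R·M0+t = (-0.26170, -0.20919, +1.25882); u = 812.7·(-0.26170)/1.25882 + 334.7 = 165.7484, v = 475.4·(-0.20919)/1.25882 + 235.1 = 156.1002
M1: Pc = R·M1+t = (-0.10591, -0.14815, +1.28262); u = 812.7·(-0.10591)/1.28262 + 334.7 = 267.5933, v = 475.4·(-0.14815)/1.28262 + 235.1 = 180.1884
M2: Pc = R·M2+t = (-0.04150, -0.27961, +1.19818); u = 812.7·(-0.04150)/1.19818 + 334.7 = 306.5484, v = 475.4·(-0.27961)/1.19818 + 235.1 = 124.1575
M3: Pc = R·M3+t = (-0.19729, -0.34065, +1.17438); u = 812.7·(-0.19729)/1.17438 + 334.7 = 198.1699, v = 475.4·(-0.34065)/1.17438 + 235.1 = 97.2019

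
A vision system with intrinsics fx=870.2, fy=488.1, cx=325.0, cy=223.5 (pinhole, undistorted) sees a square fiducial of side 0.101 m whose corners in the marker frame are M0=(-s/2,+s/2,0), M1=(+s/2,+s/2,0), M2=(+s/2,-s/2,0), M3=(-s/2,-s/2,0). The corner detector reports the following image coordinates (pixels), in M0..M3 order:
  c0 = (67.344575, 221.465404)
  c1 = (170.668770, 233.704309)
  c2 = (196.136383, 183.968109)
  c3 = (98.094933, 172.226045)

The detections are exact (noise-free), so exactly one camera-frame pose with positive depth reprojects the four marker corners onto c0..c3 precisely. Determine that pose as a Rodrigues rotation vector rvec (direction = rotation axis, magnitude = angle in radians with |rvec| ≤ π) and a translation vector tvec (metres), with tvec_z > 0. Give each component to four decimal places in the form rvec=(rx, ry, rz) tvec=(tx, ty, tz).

Intrinsics K: fx=870.2, fy=488.1, cx=325.0, cy=223.5
Marker side s = 0.101 m; corners in marker frame (Z=0):
  M0 = (-0.0505, +0.0505, 0)
  M1 = (+0.0505, +0.0505, 0)
  M2 = (+0.0505, -0.0505, 0)
  M3 = (-0.0505, -0.0505, 0)
Detected image corners:
  c0 = (67.344575, 221.465404) px
  c1 = (170.668770, 233.704309) px
  c2 = (196.136383, 183.968109) px
  c3 = (98.094933, 172.226045) px
Planar DLT: solve 8×8 A·h = b for H (H[2,2]=1):
  H  [+999.48130 -346.47798 +133.48799]
  H  [+123.68248 +386.00973 +202.20797]
  H  [+0.02479 -0.51258 +1.00000]
B = K⁻¹H; ‖b₁‖=1.164998, ‖b₂‖=1.164997; λ = 2/(‖b₁‖+‖b₂‖) = 0.858371, sign → tz>0 ⇒ λ=+0.858371
r₁ = λ·B[:,0] = (+0.97795,+0.20776,+0.02128); r₂ = λ·B[:,1] = (-0.17745,+0.88030,-0.43998)
r₃ = r₁×r₂ = (-0.11014,+0.42650,+0.89776); SVD([r₁ r₂ r₃]) → R = UVᵀ:
  R  [+0.97795 -0.17745 -0.11014]
  R  [+0.20776 +0.88030 +0.42650]
  R  [+0.02128 -0.43998 +0.89776]
t = (-0.18891, -0.03744, +0.85837) m
tr R = 2.756004; θ = arccos((tr R − 1)/2) = 0.499124 rad = 28.598°
axis k = ((R−Rᵀ)₃₂, (R−Rᵀ)₁₃, (R−Rᵀ)₂₁) / (2 sinθ) = (-0.905118, -0.137283, +0.402386)
rvec = θ·k = (-0.451766, -0.068522, +0.200840)

rvec=(-0.4518, -0.0685, 0.2008) tvec=(-0.1889, -0.0374, 0.8584)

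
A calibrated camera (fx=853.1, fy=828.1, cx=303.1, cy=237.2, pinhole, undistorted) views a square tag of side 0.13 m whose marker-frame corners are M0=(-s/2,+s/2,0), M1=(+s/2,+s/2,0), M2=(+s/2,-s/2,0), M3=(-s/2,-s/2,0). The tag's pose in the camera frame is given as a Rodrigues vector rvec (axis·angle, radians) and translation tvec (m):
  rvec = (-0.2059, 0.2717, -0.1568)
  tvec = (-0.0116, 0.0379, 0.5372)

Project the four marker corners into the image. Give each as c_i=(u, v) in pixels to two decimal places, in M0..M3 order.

Intrinsics K: fx=853.1, fy=828.1, cx=303.1, cy=237.2
Marker side s = 0.13 m; corners in marker frame (Z=0):
  M0 = (-0.0650, +0.0650, 0)
  M1 = (+0.0650, +0.0650, 0)
  M2 = (+0.0650, -0.0650, 0)
  M3 = (-0.0650, -0.0650, 0)
rvec = (-0.2059, 0.2717, -0.1568), |rvec| = θ = 0.37524 rad = 21.499°
Rodrigues: sinθ=0.36649, 1−cosθ=0.06958; R = I + sinθ·[k]× + (1−cosθ)·[k]×²:
    [+0.95137 +0.12550 +0.28132]
    [-0.18079 +0.96690 +0.18005]
    [-0.24941 -0.22215 +0.94257]
t = (-0.0116, 0.0379, 0.5372) m
M0: Pc = R·M0+t = (-0.06528, +0.11250, +0.53897); u = 853.1·(-0.06528)/0.53897 + 303.1 = 199.7705, v = 828.1·(+0.11250)/0.53897 + 237.2 = 410.0499
M1: Pc = R·M1+t = (+0.05840, +0.08900, +0.50655); u = 853.1·(+0.05840)/0.50655 + 303.1 = 401.4485, v = 828.1·(+0.08900)/0.50655 + 237.2 = 382.6917
M2: Pc = R·M2+t = (+0.04208, -0.03670, +0.53543); u = 853.1·(+0.04208)/0.53543 + 303.1 = 370.1487, v = 828.1·(-0.03670)/0.53543 + 237.2 = 180.4394
M3: Pc = R·M3+t = (-0.08160, -0.01320, +0.56785); u = 853.1·(-0.08160)/0.56785 + 303.1 = 180.5150, v = 828.1·(-0.01320)/0.56785 + 237.2 = 217.9546

c0=(199.77, 410.05) c1=(401.45, 382.69) c2=(370.15, 180.44) c3=(180.51, 217.95)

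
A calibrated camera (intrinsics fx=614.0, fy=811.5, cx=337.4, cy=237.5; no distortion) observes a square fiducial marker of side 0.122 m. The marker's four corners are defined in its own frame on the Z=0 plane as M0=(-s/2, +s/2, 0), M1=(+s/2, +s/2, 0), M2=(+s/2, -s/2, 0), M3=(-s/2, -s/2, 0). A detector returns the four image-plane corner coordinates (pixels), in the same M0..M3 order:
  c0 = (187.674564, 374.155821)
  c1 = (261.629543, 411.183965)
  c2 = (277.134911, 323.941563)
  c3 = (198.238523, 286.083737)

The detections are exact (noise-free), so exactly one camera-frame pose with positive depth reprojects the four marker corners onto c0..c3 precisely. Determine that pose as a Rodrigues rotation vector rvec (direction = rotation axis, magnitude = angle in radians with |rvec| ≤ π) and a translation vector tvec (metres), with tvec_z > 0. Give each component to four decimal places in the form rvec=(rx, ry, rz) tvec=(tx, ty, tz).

rvec=(0.4510, 0.2003, 0.2949) tvec=(-0.1564, 0.1247, 0.8993)

Intrinsics K: fx=614.0, fy=811.5, cx=337.4, cy=237.5
Marker side s = 0.122 m; corners in marker frame (Z=0):
  M0 = (-0.0610, +0.0610, 0)
  M1 = (+0.0610, +0.0610, 0)
  M2 = (+0.0610, -0.0610, 0)
  M3 = (-0.0610, -0.0610, 0)
Detected image corners:
  c0 = (187.674564, 374.155821) px
  c1 = (261.629543, 411.183965) px
  c2 = (277.134911, 323.941563) px
  c3 = (198.238523, 286.083737) px
Planar DLT: solve 8×8 A·h = b for H (H[2,2]=1):
  H  [+593.75332 +10.37461 +230.64481]
  H  [+258.42337 +895.15472 +350.03654]
  H  [-0.13869 +0.50632 +1.00000]
B = K⁻¹H; ‖b₁‖=1.111976, ‖b₂‖=1.111976; λ = 2/(‖b₁‖+‖b₂‖) = 0.899300, sign → tz>0 ⇒ λ=+0.899300
r₁ = λ·B[:,0] = (+0.93818,+0.32289,-0.12473); r₂ = λ·B[:,1] = (-0.23501,+0.85875,+0.45533)
r₃ = r₁×r₂ = (+0.25413,-0.39787,+0.88154); SVD([r₁ r₂ r₃]) → R = UVᵀ:
  R  [+0.93818 -0.23501 +0.25413]
  R  [+0.32289 +0.85875 -0.39787]
  R  [-0.12473 +0.45533 +0.88154]
t = (-0.15636, +0.12471, +0.89930) m
tr R = 2.678471; θ = arccos((tr R − 1)/2) = 0.574920 rad = 32.940°
axis k = ((R−Rᵀ)₃₂, (R−Rᵀ)₁₃, (R−Rᵀ)₂₁) / (2 sinθ) = (+0.784527, +0.348359, +0.512995)
rvec = θ·k = (+0.451040, +0.200278, +0.294931)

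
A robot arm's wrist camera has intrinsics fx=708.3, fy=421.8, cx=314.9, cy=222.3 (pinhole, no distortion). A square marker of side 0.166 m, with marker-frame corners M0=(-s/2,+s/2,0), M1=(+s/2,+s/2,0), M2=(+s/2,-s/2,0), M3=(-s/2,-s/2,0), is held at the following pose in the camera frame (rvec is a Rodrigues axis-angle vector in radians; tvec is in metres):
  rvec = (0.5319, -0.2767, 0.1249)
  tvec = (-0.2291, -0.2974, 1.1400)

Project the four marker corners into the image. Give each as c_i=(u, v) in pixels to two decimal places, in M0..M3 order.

Intrinsics K: fx=708.3, fy=421.8, cx=314.9, cy=222.3
Marker side s = 0.166 m; corners in marker frame (Z=0):
  M0 = (-0.0830, +0.0830, 0)
  M1 = (+0.0830, +0.0830, 0)
  M2 = (+0.0830, -0.0830, 0)
  M3 = (-0.0830, -0.0830, 0)
rvec = (0.5319, -0.2767, 0.1249), |rvec| = θ = 0.61244 rad = 35.090°
Rodrigues: sinθ=0.57486, 1−cosθ=0.18175; R = I + sinθ·[k]× + (1−cosθ)·[k]×²:
    [+0.95534 -0.18855 -0.22753]
    [+0.04592 +0.85535 -0.51601]
    [+0.29192 +0.48252 +0.82581]
t = (-0.2291, -0.2974, 1.1400) m
M0: Pc = R·M0+t = (-0.32404, -0.23022, +1.15582); u = 708.3·(-0.32404)/1.15582 + 314.9 = 116.3225, v = 421.8·(-0.23022)/1.15582 + 222.3 = 138.2854
M1: Pc = R·M1+t = (-0.16546, -0.22259, +1.20428); u = 708.3·(-0.16546)/1.20428 + 314.9 = 217.5861, v = 421.8·(-0.22259)/1.20428 + 222.3 = 144.3359
M2: Pc = R·M2+t = (-0.13416, -0.36458, +1.12418); u = 708.3·(-0.13416)/1.12418 + 314.9 = 230.3733, v = 421.8·(-0.36458)/1.12418 + 222.3 = 85.5061
M3: Pc = R·M3+t = (-0.29274, -0.37221, +1.07572); u = 708.3·(-0.29274)/1.07572 + 314.9 = 122.1456, v = 421.8·(-0.37221)/1.07572 + 222.3 = 76.3550

c0=(116.32, 138.29) c1=(217.59, 144.34) c2=(230.37, 85.51) c3=(122.15, 76.36)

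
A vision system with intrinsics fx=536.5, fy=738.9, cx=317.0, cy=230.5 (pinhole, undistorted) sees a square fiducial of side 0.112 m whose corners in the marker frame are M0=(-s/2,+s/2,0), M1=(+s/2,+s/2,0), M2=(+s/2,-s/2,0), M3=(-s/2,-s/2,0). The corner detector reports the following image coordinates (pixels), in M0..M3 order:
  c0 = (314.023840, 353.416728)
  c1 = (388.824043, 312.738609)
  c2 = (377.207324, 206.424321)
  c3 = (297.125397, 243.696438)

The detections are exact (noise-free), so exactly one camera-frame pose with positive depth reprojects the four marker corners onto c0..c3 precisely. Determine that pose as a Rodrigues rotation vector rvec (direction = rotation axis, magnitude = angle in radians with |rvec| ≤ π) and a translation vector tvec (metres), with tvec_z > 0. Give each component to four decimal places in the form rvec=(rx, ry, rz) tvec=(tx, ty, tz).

rvec=(0.3274, -0.3821, -0.2539) tvec=(0.0364, 0.0460, 0.6844)

Intrinsics K: fx=536.5, fy=738.9, cx=317.0, cy=230.5
Marker side s = 0.112 m; corners in marker frame (Z=0):
  M0 = (-0.0560, +0.0560, 0)
  M1 = (+0.0560, +0.0560, 0)
  M2 = (+0.0560, -0.0560, 0)
  M3 = (-0.0560, -0.0560, 0)
Detected image corners:
  c0 = (314.023840, 353.416728) px
  c1 = (388.824043, 312.738609) px
  c2 = (377.207324, 206.424321) px
  c3 = (297.125397, 243.696438) px
Planar DLT: solve 8×8 A·h = b for H (H[2,2]=1):
  H  [+852.57954 +306.54543 +345.52291]
  H  [-217.26434 +1109.83074 +280.13612]
  H  [+0.47004 +0.52242 +1.00000]
B = K⁻¹H; ‖b₁‖=1.461146, ‖b₂‖=1.461146; λ = 2/(‖b₁‖+‖b₂‖) = 0.684394, sign → tz>0 ⇒ λ=+0.684394
r₁ = λ·B[:,0] = (+0.89753,-0.30159,+0.32169); r₂ = λ·B[:,1] = (+0.17979,+0.91643,+0.35754)
r₃ = r₁×r₂ = (-0.40264,-0.26307,+0.87674); SVD([r₁ r₂ r₃]) → R = UVᵀ:
  R  [+0.89753 +0.17979 -0.40264]
  R  [-0.30159 +0.91643 -0.26307]
  R  [+0.32169 +0.35754 +0.87674]
t = (+0.03639, +0.04597, +0.68439) m
tr R = 2.690702; θ = arccos((tr R − 1)/2) = 0.563575 rad = 32.290°
axis k = ((R−Rᵀ)₃₂, (R−Rᵀ)₁₃, (R−Rᵀ)₂₁) / (2 sinθ) = (+0.580862, -0.677940, -0.450551)
rvec = θ·k = (+0.327359, -0.382070, -0.253919)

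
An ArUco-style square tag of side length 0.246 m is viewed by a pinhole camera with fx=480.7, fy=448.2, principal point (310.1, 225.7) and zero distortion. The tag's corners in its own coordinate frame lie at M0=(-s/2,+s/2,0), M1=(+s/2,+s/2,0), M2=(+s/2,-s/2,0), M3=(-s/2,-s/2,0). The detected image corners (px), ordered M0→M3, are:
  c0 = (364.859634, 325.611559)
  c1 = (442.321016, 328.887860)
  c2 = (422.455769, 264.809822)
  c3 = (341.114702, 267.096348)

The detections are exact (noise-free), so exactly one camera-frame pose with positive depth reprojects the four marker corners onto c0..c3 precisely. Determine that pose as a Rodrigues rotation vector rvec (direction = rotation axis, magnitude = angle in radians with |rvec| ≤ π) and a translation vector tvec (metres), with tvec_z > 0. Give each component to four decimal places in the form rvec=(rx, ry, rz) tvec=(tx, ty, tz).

rvec=(0.5265, 0.5131, -0.2248) tvec=(0.2366, 0.2252, 1.4013)

Intrinsics K: fx=480.7, fy=448.2, cx=310.1, cy=225.7
Marker side s = 0.246 m; corners in marker frame (Z=0):
  M0 = (-0.1230, +0.1230, 0)
  M1 = (+0.1230, +0.1230, 0)
  M2 = (+0.1230, -0.1230, 0)
  M3 = (-0.1230, -0.1230, 0)
Detected image corners:
  c0 = (364.859634, 325.611559) px
  c1 = (442.321016, 328.887860) px
  c2 = (422.455769, 264.809822) px
  c3 = (341.114702, 267.096348) px
Planar DLT: solve 8×8 A·h = b for H (H[2,2]=1):
  H  [+176.65701 +207.04153 +391.27757]
  H  [-107.71014 +337.81586 +297.72329]
  H  [-0.37134 +0.30060 +1.00000]
B = K⁻¹H; ‖b₁‖=0.713616, ‖b₂‖=0.713616; λ = 2/(‖b₁‖+‖b₂‖) = 1.401314, sign → tz>0 ⇒ λ=+1.401314
r₁ = λ·B[:,0] = (+0.85067,-0.07472,-0.52036); r₂ = λ·B[:,1] = (+0.33182,+0.84407,+0.42124)
r₃ = r₁×r₂ = (+0.40775,-0.53100,+0.74282); SVD([r₁ r₂ r₃]) → R = UVᵀ:
  R  [+0.85067 +0.33182 +0.40775]
  R  [-0.07472 +0.84407 -0.53100]
  R  [-0.52036 +0.42124 +0.74282]
t = (+0.23665, +0.22518, +1.40131) m
tr R = 2.437560; θ = arccos((tr R − 1)/2) = 0.768751 rad = 44.046°
axis k = ((R−Rᵀ)₃₂, (R−Rᵀ)₁₃, (R−Rᵀ)₂₁) / (2 sinθ) = (+0.684829, +0.667479, -0.292373)
rvec = θ·k = (+0.526463, +0.513125, -0.224762)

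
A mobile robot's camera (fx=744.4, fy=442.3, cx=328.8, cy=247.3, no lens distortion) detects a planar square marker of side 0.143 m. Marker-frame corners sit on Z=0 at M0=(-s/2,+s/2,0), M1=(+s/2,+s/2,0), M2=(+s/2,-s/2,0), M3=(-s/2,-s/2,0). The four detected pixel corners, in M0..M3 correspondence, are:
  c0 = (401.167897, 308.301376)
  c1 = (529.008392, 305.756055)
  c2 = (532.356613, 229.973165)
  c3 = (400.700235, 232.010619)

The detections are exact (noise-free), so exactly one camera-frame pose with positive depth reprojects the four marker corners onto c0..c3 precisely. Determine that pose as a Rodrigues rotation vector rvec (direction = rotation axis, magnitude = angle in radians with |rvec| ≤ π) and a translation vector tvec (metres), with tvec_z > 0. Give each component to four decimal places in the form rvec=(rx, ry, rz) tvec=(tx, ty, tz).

Intrinsics K: fx=744.4, fy=442.3, cx=328.8, cy=247.3
Marker side s = 0.143 m; corners in marker frame (Z=0):
  M0 = (-0.0715, +0.0715, 0)
  M1 = (+0.0715, +0.0715, 0)
  M2 = (+0.0715, -0.0715, 0)
  M3 = (-0.0715, -0.0715, 0)
Detected image corners:
  c0 = (401.167897, 308.301376) px
  c1 = (529.008392, 305.756055) px
  c2 = (532.356613, 229.973165) px
  c3 = (400.700235, 232.010619) px
Planar DLT: solve 8×8 A·h = b for H (H[2,2]=1):
  H  [+931.78707 +85.95097 +466.04315]
  H  [-1.81297 +587.20291 +269.56662]
  H  [+0.05292 +0.20625 +1.00000]
B = K⁻¹H; ‖b₁‖=1.229954, ‖b₂‖=1.229954; λ = 2/(‖b₁‖+‖b₂‖) = 0.813039, sign → tz>0 ⇒ λ=+0.813039
r₁ = λ·B[:,0] = (+0.99870,-0.02739,+0.04303); r₂ = λ·B[:,1] = (+0.01981,+0.98564,+0.16769)
r₃ = r₁×r₂ = (-0.04700,-0.16662,+0.98490); SVD([r₁ r₂ r₃]) → R = UVᵀ:
  R  [+0.99870 +0.01981 -0.04700]
  R  [-0.02739 +0.98564 -0.16662]
  R  [+0.04303 +0.16769 +0.98490]
t = (+0.14990, +0.04093, +0.81304) m
tr R = 2.969239; θ = arccos((tr R − 1)/2) = 0.175613 rad = 10.062°
axis k = ((R−Rᵀ)₃₂, (R−Rᵀ)₁₃, (R−Rᵀ)₂₁) / (2 sinθ) = (+0.956747, -0.257661, -0.135077)
rvec = θ·k = (+0.168017, -0.045249, -0.023721)

rvec=(0.1680, -0.0452, -0.0237) tvec=(0.1499, 0.0409, 0.8130)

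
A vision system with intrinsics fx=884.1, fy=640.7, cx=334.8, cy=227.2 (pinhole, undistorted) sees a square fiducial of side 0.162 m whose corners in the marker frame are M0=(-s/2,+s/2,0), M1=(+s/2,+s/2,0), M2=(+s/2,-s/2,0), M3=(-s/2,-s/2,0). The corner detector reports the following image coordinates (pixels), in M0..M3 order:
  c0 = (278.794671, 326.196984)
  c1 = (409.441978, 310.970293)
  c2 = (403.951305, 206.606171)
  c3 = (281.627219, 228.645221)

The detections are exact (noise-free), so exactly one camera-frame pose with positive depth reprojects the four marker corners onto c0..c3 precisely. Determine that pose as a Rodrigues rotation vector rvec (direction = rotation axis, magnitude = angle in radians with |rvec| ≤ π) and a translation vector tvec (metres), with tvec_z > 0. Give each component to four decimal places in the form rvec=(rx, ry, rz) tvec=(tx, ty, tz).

rvec=(-0.3898, 0.5388, -0.1136) tvec=(0.0067, 0.0602, 0.9734)

Intrinsics K: fx=884.1, fy=640.7, cx=334.8, cy=227.2
Marker side s = 0.162 m; corners in marker frame (Z=0):
  M0 = (-0.0810, +0.0810, 0)
  M1 = (+0.0810, +0.0810, 0)
  M2 = (+0.0810, -0.0810, 0)
  M3 = (-0.0810, -0.0810, 0)
Detected image corners:
  c0 = (278.794671, 326.196984) px
  c1 = (409.441978, 310.970293) px
  c2 = (403.951305, 206.606171) px
  c3 = (281.627219, 228.645221) px
Planar DLT: solve 8×8 A·h = b for H (H[2,2]=1):
  H  [+611.46280 -130.55567 +340.91932]
  H  [-247.21741 +514.84078 +266.83507]
  H  [-0.49054 -0.40104 +1.00000]
B = K⁻¹H; ‖b₁‖=1.027297, ‖b₂‖=1.027297; λ = 2/(‖b₁‖+‖b₂‖) = 0.973428, sign → tz>0 ⇒ λ=+0.973428
r₁ = λ·B[:,0] = (+0.85407,-0.20627,-0.47751); r₂ = λ·B[:,1] = (+0.00409,+0.92064,-0.39038)
r₃ = r₁×r₂ = (+0.52014,+0.33146,+0.78714); SVD([r₁ r₂ r₃]) → R = UVᵀ:
  R  [+0.85407 +0.00409 +0.52014]
  R  [-0.20627 +0.92064 +0.33146]
  R  [-0.47751 -0.39038 +0.78714]
t = (+0.00674, +0.06022, +0.97343) m
tr R = 2.561852; θ = arccos((tr R − 1)/2) = 0.674649 rad = 38.655°
axis k = ((R−Rᵀ)₃₂, (R−Rᵀ)₁₃, (R−Rᵀ)₂₁) / (2 sinθ) = (-0.577827, +0.798599, -0.168390)
rvec = θ·k = (-0.389831, +0.538774, -0.113604)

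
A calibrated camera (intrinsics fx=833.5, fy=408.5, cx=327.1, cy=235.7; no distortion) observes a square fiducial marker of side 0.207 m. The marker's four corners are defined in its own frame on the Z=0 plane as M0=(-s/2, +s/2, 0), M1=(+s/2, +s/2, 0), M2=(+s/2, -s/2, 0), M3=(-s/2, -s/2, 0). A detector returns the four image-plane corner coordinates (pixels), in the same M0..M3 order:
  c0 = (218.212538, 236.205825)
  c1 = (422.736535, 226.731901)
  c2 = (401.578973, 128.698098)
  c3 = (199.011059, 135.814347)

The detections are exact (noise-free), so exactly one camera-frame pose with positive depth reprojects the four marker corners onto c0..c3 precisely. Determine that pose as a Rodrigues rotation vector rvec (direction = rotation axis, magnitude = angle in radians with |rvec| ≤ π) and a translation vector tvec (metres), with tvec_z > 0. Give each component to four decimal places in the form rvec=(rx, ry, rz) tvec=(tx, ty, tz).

rvec=(-0.0528, -0.0903, -0.0974) tvec=(-0.0158, -0.1116, 0.8418)

Intrinsics K: fx=833.5, fy=408.5, cx=327.1, cy=235.7
Marker side s = 0.207 m; corners in marker frame (Z=0):
  M0 = (-0.1035, +0.1035, 0)
  M1 = (+0.1035, +0.1035, 0)
  M2 = (+0.1035, -0.1035, 0)
  M3 = (-0.1035, -0.1035, 0)
Detected image corners:
  c0 = (218.212538, 236.205825) px
  c1 = (422.736535, 226.731901) px
  c2 = (401.578973, 128.698098) px
  c3 = (199.011059, 135.814347) px
Planar DLT: solve 8×8 A·h = b for H (H[2,2]=1):
  H  [+1017.43051 +79.74460 +311.48367]
  H  [-20.03279 +468.79684 +181.52097]
  H  [+0.11001 -0.05733 +1.00000]
B = K⁻¹H; ‖b₁‖=1.187969, ‖b₂‖=1.187969; λ = 2/(‖b₁‖+‖b₂‖) = 0.841773, sign → tz>0 ⇒ λ=+0.841773
r₁ = λ·B[:,0] = (+0.99119,-0.09471,+0.09260); r₂ = λ·B[:,1] = (+0.09948,+0.99387,-0.04826)
r₃ = r₁×r₂ = (-0.08746,+0.05705,+0.99453); SVD([r₁ r₂ r₃]) → R = UVᵀ:
  R  [+0.99119 +0.09948 -0.08746]
  R  [-0.09471 +0.99387 +0.05705]
  R  [+0.09260 -0.04826 +0.99453]
t = (-0.01577, -0.11164, +0.84177) m
tr R = 2.979591; θ = arccos((tr R − 1)/2) = 0.142983 rad = 8.192°
axis k = ((R−Rᵀ)₃₂, (R−Rᵀ)₁₃, (R−Rᵀ)₂₁) / (2 sinθ) = (-0.369506, -0.631822, -0.681371)
rvec = θ·k = (-0.052833, -0.090340, -0.097425)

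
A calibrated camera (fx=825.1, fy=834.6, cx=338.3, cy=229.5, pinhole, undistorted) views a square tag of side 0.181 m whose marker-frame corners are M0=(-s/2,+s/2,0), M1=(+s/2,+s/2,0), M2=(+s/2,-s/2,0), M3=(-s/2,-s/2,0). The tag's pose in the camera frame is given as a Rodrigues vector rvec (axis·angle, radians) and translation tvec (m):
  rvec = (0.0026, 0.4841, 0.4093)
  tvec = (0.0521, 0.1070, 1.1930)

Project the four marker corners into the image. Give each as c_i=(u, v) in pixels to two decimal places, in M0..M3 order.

Intrinsics K: fx=825.1, fy=834.6, cx=338.3, cy=229.5
Marker side s = 0.181 m; corners in marker frame (Z=0):
  M0 = (-0.0905, +0.0905, 0)
  M1 = (+0.0905, +0.0905, 0)
  M2 = (+0.0905, -0.0905, 0)
  M3 = (-0.0905, -0.0905, 0)
rvec = (0.0026, 0.4841, 0.4093), |rvec| = θ = 0.63394 rad = 36.322°
Rodrigues: sinθ=0.59233, 1−cosθ=0.19430; R = I + sinθ·[k]× + (1−cosθ)·[k]×²:
    [+0.80570 -0.38182 +0.45283]
    [+0.38304 +0.91900 +0.09337]
    [-0.45181 +0.09823 +0.88669]
t = (0.0521, 0.1070, 1.1930) m
M0: Pc = R·M0+t = (-0.05537, +0.15550, +1.24278); u = 825.1·(-0.05537)/1.24278 + 338.3 = 301.5385, v = 834.6·(+0.15550)/1.24278 + 229.5 = 333.9307
M1: Pc = R·M1+t = (+0.09046, +0.22483, +1.16100); u = 825.1·(+0.09046)/1.16100 + 338.3 = 402.5888, v = 834.6·(+0.22483)/1.16100 + 229.5 = 391.1252
M2: Pc = R·M2+t = (+0.15957, +0.05850, +1.14322); u = 825.1·(+0.15957)/1.14322 + 338.3 = 453.4673, v = 834.6·(+0.05850)/1.14322 + 229.5 = 272.2041
M3: Pc = R·M3+t = (+0.01374, -0.01083, +1.22500); u = 825.1·(+0.01374)/1.22500 + 338.3 = 347.5539, v = 834.6·(-0.01083)/1.22500 + 229.5 = 222.1183

c0=(301.54, 333.93) c1=(402.59, 391.13) c2=(453.47, 272.20) c3=(347.55, 222.12)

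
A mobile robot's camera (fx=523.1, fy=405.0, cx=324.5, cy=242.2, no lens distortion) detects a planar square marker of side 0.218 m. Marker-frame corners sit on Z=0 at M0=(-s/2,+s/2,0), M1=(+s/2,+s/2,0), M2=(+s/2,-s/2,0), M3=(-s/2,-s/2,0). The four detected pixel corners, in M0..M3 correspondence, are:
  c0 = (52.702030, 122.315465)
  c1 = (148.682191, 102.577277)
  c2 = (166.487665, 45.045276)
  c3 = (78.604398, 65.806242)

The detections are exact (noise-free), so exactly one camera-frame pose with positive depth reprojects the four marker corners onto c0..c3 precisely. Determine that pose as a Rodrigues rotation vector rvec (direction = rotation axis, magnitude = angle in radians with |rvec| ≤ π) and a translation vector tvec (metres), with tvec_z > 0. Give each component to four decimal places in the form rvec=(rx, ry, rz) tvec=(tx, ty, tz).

Intrinsics K: fx=523.1, fy=405.0, cx=324.5, cy=242.2
Marker side s = 0.218 m; corners in marker frame (Z=0):
  M0 = (-0.1090, +0.1090, 0)
  M1 = (+0.1090, +0.1090, 0)
  M2 = (+0.1090, -0.1090, 0)
  M3 = (-0.1090, -0.1090, 0)
Detected image corners:
  c0 = (52.702030, 122.315465) px
  c1 = (148.682191, 102.577277) px
  c2 = (166.487665, 45.045276) px
  c3 = (78.604398, 65.806242) px
Planar DLT: solve 8×8 A·h = b for H (H[2,2]=1):
  H  [+393.24651 -152.38468 +110.93469]
  H  [-113.70254 +222.66813 +82.77051]
  H  [-0.24657 -0.46263 +1.00000]
B = K⁻¹H; ‖b₁‖=0.947145, ‖b₂‖=0.947145; λ = 2/(‖b₁‖+‖b₂‖) = 1.055805, sign → tz>0 ⇒ λ=+1.055805
r₁ = λ·B[:,0] = (+0.95521,-0.14073,-0.26033); r₂ = λ·B[:,1] = (-0.00456,+0.87258,-0.48845)
r₃ = r₁×r₂ = (+0.29590,+0.46776,+0.83286); SVD([r₁ r₂ r₃]) → R = UVᵀ:
  R  [+0.95521 -0.00456 +0.29590]
  R  [-0.14073 +0.87258 +0.46776]
  R  [-0.26033 -0.48845 +0.83286]
t = (-0.43105, -0.41562, +1.05581) m
tr R = 2.660645; θ = arccos((tr R − 1)/2) = 0.591110 rad = 33.868°
axis k = ((R−Rᵀ)₃₂, (R−Rᵀ)₁₃, (R−Rᵀ)₂₁) / (2 sinθ) = (-0.857914, +0.499057, -0.122168)
rvec = θ·k = (-0.507122, +0.294997, -0.072215)

rvec=(-0.5071, 0.2950, -0.0722) tvec=(-0.4311, -0.4156, 1.0558)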